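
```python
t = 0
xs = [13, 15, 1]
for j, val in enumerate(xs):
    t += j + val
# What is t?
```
Trace:
  t=0
  t=13, j=0, val=13
  t=29, j=1, val=15
  t=32, j=2, val=1

Final answer: 32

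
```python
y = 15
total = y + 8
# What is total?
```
Trace:
  y=15
  y=15, total=23

Final answer: 23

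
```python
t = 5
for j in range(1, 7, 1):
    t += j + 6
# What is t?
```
Trace:
  t=5
  t=12, j=1
  t=20, j=2
  t=29, j=3
  t=39, j=4
  t=50, j=5
  t=62, j=6

Final answer: 62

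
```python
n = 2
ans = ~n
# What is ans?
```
Trace:
  n=2
  n=2, ans=-3

Final answer: -3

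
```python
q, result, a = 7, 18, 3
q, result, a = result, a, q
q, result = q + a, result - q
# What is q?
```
Trace:
  q=7, result=18, a=3
  q=18, result=3, a=7
  q=25, result=-15, a=7

Final answer: 25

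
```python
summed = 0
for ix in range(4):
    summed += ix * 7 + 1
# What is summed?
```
Trace:
  summed=0
  summed=1, ix=0
  summed=9, ix=1
  summed=24, ix=2
  summed=46, ix=3

Final answer: 46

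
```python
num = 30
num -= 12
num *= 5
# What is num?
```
Trace:
  num=30
  num=18
  num=90

Final answer: 90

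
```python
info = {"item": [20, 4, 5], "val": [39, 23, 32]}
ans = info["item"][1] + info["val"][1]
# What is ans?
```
Trace:
  info={'item': [20, 4, 5], 'val': [39, 23, 32]}
  info={'item': [20, 4, 5], 'val': [39, 23, 32]}, ans=27

Final answer: 27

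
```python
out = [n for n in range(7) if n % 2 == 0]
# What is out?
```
Trace:
  n=0
  n=1
  n=2
  n=3
  n=4
  n=5
  n=6
  out=[0, 2, 4, 6]

Final answer: [0, 2, 4, 6]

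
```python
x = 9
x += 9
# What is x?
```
Trace:
  x=9
  x=18

Final answer: 18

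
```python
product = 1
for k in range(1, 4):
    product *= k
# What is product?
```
Trace:
  product=1
  product=1, k=1
  product=2, k=2
  product=6, k=3

Final answer: 6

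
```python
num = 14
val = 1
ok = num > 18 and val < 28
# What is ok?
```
Trace:
  num=14
  num=14, val=1
  num=14, val=1, ok=False

Final answer: False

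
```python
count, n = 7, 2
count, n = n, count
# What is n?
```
Trace:
  count=7, n=2
  count=2, n=7

Final answer: 7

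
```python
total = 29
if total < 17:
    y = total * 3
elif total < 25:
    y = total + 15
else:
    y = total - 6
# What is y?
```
Trace:
  total=29
  total=29, y=23

Final answer: 23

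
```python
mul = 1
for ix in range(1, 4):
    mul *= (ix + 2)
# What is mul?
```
Trace:
  mul=1
  mul=3, ix=1
  mul=12, ix=2
  mul=60, ix=3

Final answer: 60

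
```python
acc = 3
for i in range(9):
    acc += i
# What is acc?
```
Trace:
  acc=3
  acc=3, i=0
  acc=4, i=1
  acc=6, i=2
  acc=9, i=3
  acc=13, i=4
  acc=18, i=5
  acc=24, i=6
  acc=31, i=7
  acc=39, i=8

Final answer: 39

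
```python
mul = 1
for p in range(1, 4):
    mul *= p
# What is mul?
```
Trace:
  mul=1
  mul=1, p=1
  mul=2, p=2
  mul=6, p=3

Final answer: 6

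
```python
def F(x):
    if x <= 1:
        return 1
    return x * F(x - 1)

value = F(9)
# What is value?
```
Call trace:
F(x=9)
  F(x=8)
    F(x=7)
      F(x=6)
        F(x=5)
          F(x=4)
            F(x=3)
              F(x=2)
                F(x=1)
                -> return 1
              -> return 2
            -> return 6
          -> return 24
        -> return 120
      -> return 720
    -> return 5040
  -> return 40320
-> return 362880

Final answer: 362880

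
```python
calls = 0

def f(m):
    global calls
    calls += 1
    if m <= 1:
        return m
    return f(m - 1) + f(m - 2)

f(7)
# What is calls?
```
Call trace (a repeated sub-call is expanded the first time; later identical calls just restate its return value):
f(m=7)
  f(m=6)
    f(m=5)
      f(m=4)
        f(m=3)
          f(m=2)
            f(m=1)
            -> return 1
            f(m=0)
            -> return 0
          -> return 1
          f(m=1)
          -> return 1
        -> return 2
        f(m=2) -> return 1  (same call as traced above)
      -> return 3
      f(m=3) -> return 2  (same call as traced above)
    -> return 5
    f(m=4) -> return 3  (same call as traced above)
  -> return 8
  f(m=5) -> return 5  (same call as traced above)
-> return 13

calls is incremented once per call, so count the calls in each subtree. Let C(m) = number of calls made by f(m).
C(0) = C(1) = 1 (base case, no recursion); C(m) = 1 + C(m - 1) + C(m - 2) otherwise.
C(2) = 1 + C(1) + C(0) = 1 + 1 + 1 = 3
C(3) = 1 + C(2) + C(1) = 1 + 3 + 1 = 5
C(4) = 1 + C(3) + C(2) = 1 + 5 + 3 = 9
C(5) = 1 + C(4) + C(3) = 1 + 9 + 5 = 15
C(6) = 1 + C(5) + C(4) = 1 + 15 + 9 = 25
C(7) = 1 + C(6) + C(5) = 1 + 25 + 15 = 41
calls = C(7) = 41

Final answer: 41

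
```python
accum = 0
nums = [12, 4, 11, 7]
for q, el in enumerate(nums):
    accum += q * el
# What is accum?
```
Trace:
  accum=0
  accum=0, q=0, el=12
  accum=4, q=1, el=4
  accum=26, q=2, el=11
  accum=47, q=3, el=7

Final answer: 47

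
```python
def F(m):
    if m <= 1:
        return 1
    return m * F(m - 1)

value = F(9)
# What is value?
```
Call trace:
F(m=9)
  F(m=8)
    F(m=7)
      F(m=6)
        F(m=5)
          F(m=4)
            F(m=3)
              F(m=2)
                F(m=1)
                -> return 1
              -> return 2
            -> return 6
          -> return 24
        -> return 120
      -> return 720
    -> return 5040
  -> return 40320
-> return 362880

Final answer: 362880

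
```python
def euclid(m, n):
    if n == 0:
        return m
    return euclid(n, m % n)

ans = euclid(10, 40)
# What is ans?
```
Call trace:
euclid(m=10, n=40)
  euclid(m=40, n=10)
    euclid(m=10, n=0)
    -> return 10
  -> return 10
-> return 10

Final answer: 10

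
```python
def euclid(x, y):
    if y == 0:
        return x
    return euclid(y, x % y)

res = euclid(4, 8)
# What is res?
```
Call trace:
euclid(x=4, y=8)
  euclid(x=8, y=4)
    euclid(x=4, y=0)
    -> return 4
  -> return 4
-> return 4

Final answer: 4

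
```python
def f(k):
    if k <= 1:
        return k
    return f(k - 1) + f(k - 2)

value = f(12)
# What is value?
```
Call trace (a repeated sub-call is expanded the first time; later identical calls just restate its return value):
f(k=12)
  f(k=11)
    f(k=10)
      f(k=9)
        f(k=8)
          f(k=7)
            f(k=6)
              f(k=5)
                f(k=4)
                  f(k=3)
                    f(k=2)
                      f(k=1)
                      -> return 1
                      f(k=0)
                      -> return 0
                    -> return 1
                    f(k=1)
                    -> return 1
                  -> return 2
                  f(k=2) -> return 1  (same call as traced above)
                -> return 3
                f(k=3) -> return 2  (same call as traced above)
              -> return 5
              f(k=4) -> return 3  (same call as traced above)
            -> return 8
            f(k=5) -> return 5  (same call as traced above)
          -> return 13
          f(k=6) -> return 8  (same call as traced above)
        -> return 21
        f(k=7) -> return 13  (same call as traced above)
      -> return 34
      f(k=8) -> return 21  (same call as traced above)
    -> return 55
    f(k=9) -> return 34  (same call as traced above)
  -> return 89
  f(k=10) -> return 55  (same call as traced above)
-> return 144

Final answer: 144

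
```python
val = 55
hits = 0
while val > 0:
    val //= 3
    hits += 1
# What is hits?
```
Trace:
  val=55
  val=55, hits=0
  val=18, hits=1
  val=6, hits=2
  val=2, hits=3
  val=0, hits=4

Final answer: 4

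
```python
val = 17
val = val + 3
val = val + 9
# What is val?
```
Trace:
  val=17
  val=20
  val=29

Final answer: 29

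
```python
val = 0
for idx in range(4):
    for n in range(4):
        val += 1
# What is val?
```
Trace:
  val=0
  val=1, idx=0, n=0
  val=2, idx=0, n=1
  val=3, idx=0, n=2
  val=4, idx=0, n=3
  val=5, idx=1, n=0
  val=6, idx=1, n=1
  val=7, idx=1, n=2
  val=8, idx=1, n=3
  val=9, idx=2, n=0
  val=10, idx=2, n=1
  val=11, idx=2, n=2
  val=12, idx=2, n=3
  val=13, idx=3, n=0
  val=14, idx=3, n=1
  val=15, idx=3, n=2
  val=16, idx=3, n=3

Final answer: 16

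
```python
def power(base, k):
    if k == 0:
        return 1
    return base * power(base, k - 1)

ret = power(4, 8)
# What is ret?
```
Call trace:
power(base=4, k=8)
  power(base=4, k=7)
    power(base=4, k=6)
      power(base=4, k=5)
        power(base=4, k=4)
          power(base=4, k=3)
            power(base=4, k=2)
              power(base=4, k=1)
                power(base=4, k=0)
                -> return 1
              -> return 4
            -> return 16
          -> return 64
        -> return 256
      -> return 1024
    -> return 4096
  -> return 16384
-> return 65536

Final answer: 65536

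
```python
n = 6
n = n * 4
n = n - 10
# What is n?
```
Trace:
  n=6
  n=24
  n=14

Final answer: 14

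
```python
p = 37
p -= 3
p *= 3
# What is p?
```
Trace:
  p=37
  p=34
  p=102

Final answer: 102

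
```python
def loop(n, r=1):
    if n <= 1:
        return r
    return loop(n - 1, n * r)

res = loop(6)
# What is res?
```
Call trace:
loop(n=6, r=1)
  loop(n=5, r=6)
    loop(n=4, r=30)
      loop(n=3, r=120)
        loop(n=2, r=360)
          loop(n=1, r=720)
          -> return 720
        -> return 720
      -> return 720
    -> return 720
  -> return 720
-> return 720

Final answer: 720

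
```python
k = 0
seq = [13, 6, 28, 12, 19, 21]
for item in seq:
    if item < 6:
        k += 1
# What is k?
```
Trace:
  k=0
  k=0, item=13
  k=0, item=6
  k=0, item=28
  k=0, item=12
  k=0, item=19
  k=0, item=21

Final answer: 0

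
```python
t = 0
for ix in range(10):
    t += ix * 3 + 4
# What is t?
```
Trace:
  t=0
  t=4, ix=0
  t=11, ix=1
  t=21, ix=2
  t=34, ix=3
  t=50, ix=4
  t=69, ix=5
  t=91, ix=6
  t=116, ix=7
  t=144, ix=8
  t=175, ix=9

Final answer: 175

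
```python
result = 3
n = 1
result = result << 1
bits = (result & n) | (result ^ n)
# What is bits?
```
Trace:
  result=3
  result=3, n=1
  result=6, n=1
  result=6, n=1, bits=7

Final answer: 7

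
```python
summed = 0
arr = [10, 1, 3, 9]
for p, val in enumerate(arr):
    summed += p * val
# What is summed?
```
Trace:
  summed=0
  summed=0, p=0, val=10
  summed=1, p=1, val=1
  summed=7, p=2, val=3
  summed=34, p=3, val=9

Final answer: 34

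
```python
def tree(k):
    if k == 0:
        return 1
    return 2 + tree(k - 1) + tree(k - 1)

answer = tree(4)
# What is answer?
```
Call trace (a repeated sub-call is expanded the first time; later identical calls just restate its return value):
tree(k=4)
  tree(k=3)
    tree(k=2)
      tree(k=1)
        tree(k=0)
        -> return 1
        tree(k=0)
        -> return 1
      -> return 4
      tree(k=1) -> return 4  (same call as traced above)
    -> return 10
    tree(k=2) -> return 10  (same call as traced above)
  -> return 22
  tree(k=3) -> return 22  (same call as traced above)
-> return 46

Final answer: 46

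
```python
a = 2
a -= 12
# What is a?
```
Trace:
  a=2
  a=-10

Final answer: -10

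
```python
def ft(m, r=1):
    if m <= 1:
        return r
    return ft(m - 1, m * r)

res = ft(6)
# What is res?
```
Call trace:
ft(m=6, r=1)
  ft(m=5, r=6)
    ft(m=4, r=30)
      ft(m=3, r=120)
        ft(m=2, r=360)
          ft(m=1, r=720)
          -> return 720
        -> return 720
      -> return 720
    -> return 720
  -> return 720
-> return 720

Final answer: 720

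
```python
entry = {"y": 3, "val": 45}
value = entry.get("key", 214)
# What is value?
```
Trace:
  entry={'y': 3, 'val': 45}
  entry={'y': 3, 'val': 45}, value=214

Final answer: 214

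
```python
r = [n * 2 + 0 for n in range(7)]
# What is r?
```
Trace:
  n=0
  n=1
  n=2
  n=3
  n=4
  n=5
  n=6
  r=[0, 2, 4, 6, 8, 10, 12]

Final answer: [0, 2, 4, 6, 8, 10, 12]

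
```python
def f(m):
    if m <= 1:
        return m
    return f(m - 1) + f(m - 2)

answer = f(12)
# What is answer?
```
Call trace (a repeated sub-call is expanded the first time; later identical calls just restate its return value):
f(m=12)
  f(m=11)
    f(m=10)
      f(m=9)
        f(m=8)
          f(m=7)
            f(m=6)
              f(m=5)
                f(m=4)
                  f(m=3)
                    f(m=2)
                      f(m=1)
                      -> return 1
                      f(m=0)
                      -> return 0
                    -> return 1
                    f(m=1)
                    -> return 1
                  -> return 2
                  f(m=2) -> return 1  (same call as traced above)
                -> return 3
                f(m=3) -> return 2  (same call as traced above)
              -> return 5
              f(m=4) -> return 3  (same call as traced above)
            -> return 8
            f(m=5) -> return 5  (same call as traced above)
          -> return 13
          f(m=6) -> return 8  (same call as traced above)
        -> return 21
        f(m=7) -> return 13  (same call as traced above)
      -> return 34
      f(m=8) -> return 21  (same call as traced above)
    -> return 55
    f(m=9) -> return 34  (same call as traced above)
  -> return 89
  f(m=10) -> return 55  (same call as traced above)
-> return 144

Final answer: 144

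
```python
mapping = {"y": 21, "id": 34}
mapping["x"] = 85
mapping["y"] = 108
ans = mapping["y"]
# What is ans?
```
Trace:
  mapping={'y': 21, 'id': 34}
  mapping={'y': 21, 'id': 34, 'x': 85}
  mapping={'y': 108, 'id': 34, 'x': 85}
  mapping={'y': 108, 'id': 34, 'x': 85}, ans=108

Final answer: 108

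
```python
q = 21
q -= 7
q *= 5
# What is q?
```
Trace:
  q=21
  q=14
  q=70

Final answer: 70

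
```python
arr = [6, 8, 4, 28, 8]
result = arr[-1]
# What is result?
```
Trace:
  arr=[6, 8, 4, 28, 8]
  arr=[6, 8, 4, 28, 8], result=8

Final answer: 8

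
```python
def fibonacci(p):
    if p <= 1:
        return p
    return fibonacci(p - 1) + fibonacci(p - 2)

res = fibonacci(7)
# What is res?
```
Call trace (a repeated sub-call is expanded the first time; later identical calls just restate its return value):
fibonacci(p=7)
  fibonacci(p=6)
    fibonacci(p=5)
      fibonacci(p=4)
        fibonacci(p=3)
          fibonacci(p=2)
            fibonacci(p=1)
            -> return 1
            fibonacci(p=0)
            -> return 0
          -> return 1
          fibonacci(p=1)
          -> return 1
        -> return 2
        fibonacci(p=2) -> return 1  (same call as traced above)
      -> return 3
      fibonacci(p=3) -> return 2  (same call as traced above)
    -> return 5
    fibonacci(p=4) -> return 3  (same call as traced above)
  -> return 8
  fibonacci(p=5) -> return 5  (same call as traced above)
-> return 13

Final answer: 13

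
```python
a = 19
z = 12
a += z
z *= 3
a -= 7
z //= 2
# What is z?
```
Trace:
  a=19
  a=19, z=12
  a=31, z=12
  a=31, z=36
  a=24, z=36
  a=24, z=18

Final answer: 18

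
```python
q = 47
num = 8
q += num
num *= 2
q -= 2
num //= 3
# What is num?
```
Trace:
  q=47
  q=47, num=8
  q=55, num=8
  q=55, num=16
  q=53, num=16
  q=53, num=5

Final answer: 5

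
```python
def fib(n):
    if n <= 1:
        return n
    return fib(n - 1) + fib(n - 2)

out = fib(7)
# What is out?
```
Call trace (a repeated sub-call is expanded the first time; later identical calls just restate its return value):
fib(n=7)
  fib(n=6)
    fib(n=5)
      fib(n=4)
        fib(n=3)
          fib(n=2)
            fib(n=1)
            -> return 1
            fib(n=0)
            -> return 0
          -> return 1
          fib(n=1)
          -> return 1
        -> return 2
        fib(n=2) -> return 1  (same call as traced above)
      -> return 3
      fib(n=3) -> return 2  (same call as traced above)
    -> return 5
    fib(n=4) -> return 3  (same call as traced above)
  -> return 8
  fib(n=5) -> return 5  (same call as traced above)
-> return 13

Final answer: 13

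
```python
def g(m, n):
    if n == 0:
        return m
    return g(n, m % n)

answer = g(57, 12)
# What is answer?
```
Call trace:
g(m=57, n=12)
  g(m=12, n=9)
    g(m=9, n=3)
      g(m=3, n=0)
      -> return 3
    -> return 3
  -> return 3
-> return 3

Final answer: 3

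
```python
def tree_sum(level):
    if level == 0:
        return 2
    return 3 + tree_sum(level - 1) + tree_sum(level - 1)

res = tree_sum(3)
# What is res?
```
Call trace (a repeated sub-call is expanded the first time; later identical calls just restate its return value):
tree_sum(level=3)
  tree_sum(level=2)
    tree_sum(level=1)
      tree_sum(level=0)
      -> return 2
      tree_sum(level=0)
      -> return 2
    -> return 7
    tree_sum(level=1) -> return 7  (same call as traced above)
  -> return 17
  tree_sum(level=2) -> return 17  (same call as traced above)
-> return 37

Final answer: 37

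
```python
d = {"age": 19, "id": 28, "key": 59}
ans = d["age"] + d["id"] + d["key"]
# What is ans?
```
Trace:
  d={'age': 19, 'id': 28, 'key': 59}
  d={'age': 19, 'id': 28, 'key': 59}, ans=106

Final answer: 106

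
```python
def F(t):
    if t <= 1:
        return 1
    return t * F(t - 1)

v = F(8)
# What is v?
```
Call trace:
F(t=8)
  F(t=7)
    F(t=6)
      F(t=5)
        F(t=4)
          F(t=3)
            F(t=2)
              F(t=1)
              -> return 1
            -> return 2
          -> return 6
        -> return 24
      -> return 120
    -> return 720
  -> return 5040
-> return 40320

Final answer: 40320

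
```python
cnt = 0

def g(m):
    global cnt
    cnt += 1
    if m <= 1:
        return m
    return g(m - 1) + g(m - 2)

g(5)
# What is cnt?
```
Call trace (a repeated sub-call is expanded the first time; later identical calls just restate its return value):
g(m=5)
  g(m=4)
    g(m=3)
      g(m=2)
        g(m=1)
        -> return 1
        g(m=0)
        -> return 0
      -> return 1
      g(m=1)
      -> return 1
    -> return 2
    g(m=2) -> return 1  (same call as traced above)
  -> return 3
  g(m=3) -> return 2  (same call as traced above)
-> return 5

cnt is incremented once per call, so count the calls in each subtree. Let C(m) = number of calls made by g(m).
C(0) = C(1) = 1 (base case, no recursion); C(m) = 1 + C(m - 1) + C(m - 2) otherwise.
C(2) = 1 + C(1) + C(0) = 1 + 1 + 1 = 3
C(3) = 1 + C(2) + C(1) = 1 + 3 + 1 = 5
C(4) = 1 + C(3) + C(2) = 1 + 5 + 3 = 9
C(5) = 1 + C(4) + C(3) = 1 + 9 + 5 = 15
cnt = C(5) = 15

Final answer: 15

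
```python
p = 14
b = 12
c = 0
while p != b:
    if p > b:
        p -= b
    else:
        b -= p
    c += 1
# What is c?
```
Trace:
  p=14
  p=14, b=12
  p=14, b=12, c=0
  p=2, b=12, c=1
  p=2, b=10, c=2
  p=2, b=8, c=3
  p=2, b=6, c=4
  p=2, b=4, c=5
  p=2, b=2, c=6

Final answer: 6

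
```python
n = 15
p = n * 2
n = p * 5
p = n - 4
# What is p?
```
Trace:
  n=15
  n=15, p=30
  n=150, p=30
  n=150, p=146

Final answer: 146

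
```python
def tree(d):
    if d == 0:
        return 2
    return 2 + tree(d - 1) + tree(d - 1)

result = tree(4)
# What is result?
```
Call trace (a repeated sub-call is expanded the first time; later identical calls just restate its return value):
tree(d=4)
  tree(d=3)
    tree(d=2)
      tree(d=1)
        tree(d=0)
        -> return 2
        tree(d=0)
        -> return 2
      -> return 6
      tree(d=1) -> return 6  (same call as traced above)
    -> return 14
    tree(d=2) -> return 14  (same call as traced above)
  -> return 30
  tree(d=3) -> return 30  (same call as traced above)
-> return 62

Final answer: 62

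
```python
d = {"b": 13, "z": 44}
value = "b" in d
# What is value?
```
Trace:
  d={'b': 13, 'z': 44}
  d={'b': 13, 'z': 44}, value=True

Final answer: True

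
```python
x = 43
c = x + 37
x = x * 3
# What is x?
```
Trace:
  x=43
  x=43, c=80
  x=129, c=80

Final answer: 129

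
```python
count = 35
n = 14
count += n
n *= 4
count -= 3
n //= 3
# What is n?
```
Trace:
  count=35
  count=35, n=14
  count=49, n=14
  count=49, n=56
  count=46, n=56
  count=46, n=18

Final answer: 18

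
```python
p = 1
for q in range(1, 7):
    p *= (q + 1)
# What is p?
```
Trace:
  p=1
  p=2, q=1
  p=6, q=2
  p=24, q=3
  p=120, q=4
  p=720, q=5
  p=5040, q=6

Final answer: 5040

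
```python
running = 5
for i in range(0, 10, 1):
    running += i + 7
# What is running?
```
Trace:
  running=5
  running=12, i=0
  running=20, i=1
  running=29, i=2
  running=39, i=3
  running=50, i=4
  running=62, i=5
  running=75, i=6
  running=89, i=7
  running=104, i=8
  running=120, i=9

Final answer: 120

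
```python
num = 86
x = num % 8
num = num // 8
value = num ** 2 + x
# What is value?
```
Trace:
  num=86
  num=86, x=6
  num=10, x=6
  num=10, x=6, value=106

Final answer: 106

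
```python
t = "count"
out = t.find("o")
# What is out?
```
Trace:
  t='count'
  t='count', out=1

Final answer: 1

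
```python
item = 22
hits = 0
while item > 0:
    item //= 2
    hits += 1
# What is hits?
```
Trace:
  item=22
  item=22, hits=0
  item=11, hits=1
  item=5, hits=2
  item=2, hits=3
  item=1, hits=4
  item=0, hits=5

Final answer: 5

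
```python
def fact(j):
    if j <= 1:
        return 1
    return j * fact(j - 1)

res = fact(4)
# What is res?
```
Call trace:
fact(j=4)
  fact(j=3)
    fact(j=2)
      fact(j=1)
      -> return 1
    -> return 2
  -> return 6
-> return 24

Final answer: 24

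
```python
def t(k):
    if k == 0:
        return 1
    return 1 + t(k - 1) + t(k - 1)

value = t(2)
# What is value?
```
Call trace (a repeated sub-call is expanded the first time; later identical calls just restate its return value):
t(k=2)
  t(k=1)
    t(k=0)
    -> return 1
    t(k=0)
    -> return 1
  -> return 3
  t(k=1) -> return 3  (same call as traced above)
-> return 7

Final answer: 7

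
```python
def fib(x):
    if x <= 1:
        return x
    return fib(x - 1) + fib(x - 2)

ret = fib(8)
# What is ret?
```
Call trace (a repeated sub-call is expanded the first time; later identical calls just restate its return value):
fib(x=8)
  fib(x=7)
    fib(x=6)
      fib(x=5)
        fib(x=4)
          fib(x=3)
            fib(x=2)
              fib(x=1)
              -> return 1
              fib(x=0)
              -> return 0
            -> return 1
            fib(x=1)
            -> return 1
          -> return 2
          fib(x=2) -> return 1  (same call as traced above)
        -> return 3
        fib(x=3) -> return 2  (same call as traced above)
      -> return 5
      fib(x=4) -> return 3  (same call as traced above)
    -> return 8
    fib(x=5) -> return 5  (same call as traced above)
  -> return 13
  fib(x=6) -> return 8  (same call as traced above)
-> return 21

Final answer: 21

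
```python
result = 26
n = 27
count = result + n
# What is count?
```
Trace:
  result=26
  result=26, n=27
  result=26, n=27, count=53

Final answer: 53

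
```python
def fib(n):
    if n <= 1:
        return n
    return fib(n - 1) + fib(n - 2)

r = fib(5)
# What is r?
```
Call trace (a repeated sub-call is expanded the first time; later identical calls just restate its return value):
fib(n=5)
  fib(n=4)
    fib(n=3)
      fib(n=2)
        fib(n=1)
        -> return 1
        fib(n=0)
        -> return 0
      -> return 1
      fib(n=1)
      -> return 1
    -> return 2
    fib(n=2) -> return 1  (same call as traced above)
  -> return 3
  fib(n=3) -> return 2  (same call as traced above)
-> return 5

Final answer: 5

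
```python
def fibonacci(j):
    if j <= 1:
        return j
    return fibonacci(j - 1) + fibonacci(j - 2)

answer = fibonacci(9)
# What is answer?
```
Call trace (a repeated sub-call is expanded the first time; later identical calls just restate its return value):
fibonacci(j=9)
  fibonacci(j=8)
    fibonacci(j=7)
      fibonacci(j=6)
        fibonacci(j=5)
          fibonacci(j=4)
            fibonacci(j=3)
              fibonacci(j=2)
                fibonacci(j=1)
                -> return 1
                fibonacci(j=0)
                -> return 0
              -> return 1
              fibonacci(j=1)
              -> return 1
            -> return 2
            fibonacci(j=2) -> return 1  (same call as traced above)
          -> return 3
          fibonacci(j=3) -> return 2  (same call as traced above)
        -> return 5
        fibonacci(j=4) -> return 3  (same call as traced above)
      -> return 8
      fibonacci(j=5) -> return 5  (same call as traced above)
    -> return 13
    fibonacci(j=6) -> return 8  (same call as traced above)
  -> return 21
  fibonacci(j=7) -> return 13  (same call as traced above)
-> return 34

Final answer: 34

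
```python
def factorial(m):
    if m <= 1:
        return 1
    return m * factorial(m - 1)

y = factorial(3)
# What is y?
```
Call trace:
factorial(m=3)
  factorial(m=2)
    factorial(m=1)
    -> return 1
  -> return 2
-> return 6

Final answer: 6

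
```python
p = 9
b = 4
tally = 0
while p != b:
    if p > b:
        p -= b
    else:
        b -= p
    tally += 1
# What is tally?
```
Trace:
  p=9
  p=9, b=4
  p=9, b=4, tally=0
  p=5, b=4, tally=1
  p=1, b=4, tally=2
  p=1, b=3, tally=3
  p=1, b=2, tally=4
  p=1, b=1, tally=5

Final answer: 5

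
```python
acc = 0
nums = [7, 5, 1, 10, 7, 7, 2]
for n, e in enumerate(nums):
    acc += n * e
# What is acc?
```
Trace:
  acc=0
  acc=0, n=0, e=7
  acc=5, n=1, e=5
  acc=7, n=2, e=1
  acc=37, n=3, e=10
  acc=65, n=4, e=7
  acc=100, n=5, e=7
  acc=112, n=6, e=2

Final answer: 112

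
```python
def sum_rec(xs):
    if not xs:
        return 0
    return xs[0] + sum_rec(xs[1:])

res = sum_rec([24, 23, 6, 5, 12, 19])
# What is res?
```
Call trace:
sum_rec(xs=[24, 23, 6, 5, 12, 19])
  sum_rec(xs=[23, 6, 5, 12, 19])
    sum_rec(xs=[6, 5, 12, 19])
      sum_rec(xs=[5, 12, 19])
        sum_rec(xs=[12, 19])
          sum_rec(xs=[19])
            sum_rec(xs=[])
            -> return 0
          -> return 19
        -> return 31
      -> return 36
    -> return 42
  -> return 65
-> return 89

Final answer: 89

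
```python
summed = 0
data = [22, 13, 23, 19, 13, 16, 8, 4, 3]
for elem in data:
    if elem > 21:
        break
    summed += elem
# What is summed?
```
Trace:
  summed=0
  summed=0, elem=22

Final answer: 0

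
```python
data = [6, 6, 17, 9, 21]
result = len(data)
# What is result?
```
Trace:
  data=[6, 6, 17, 9, 21]
  data=[6, 6, 17, 9, 21], result=5

Final answer: 5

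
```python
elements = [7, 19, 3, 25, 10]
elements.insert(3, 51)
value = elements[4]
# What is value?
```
Trace:
  elements=[7, 19, 3, 25, 10]
  elements=[7, 19, 3, 51, 25, 10]
  elements=[7, 19, 3, 51, 25, 10], value=25

Final answer: 25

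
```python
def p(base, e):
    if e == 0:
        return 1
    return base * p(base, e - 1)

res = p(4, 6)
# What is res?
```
Call trace:
p(base=4, e=6)
  p(base=4, e=5)
    p(base=4, e=4)
      p(base=4, e=3)
        p(base=4, e=2)
          p(base=4, e=1)
            p(base=4, e=0)
            -> return 1
          -> return 4
        -> return 16
      -> return 64
    -> return 256
  -> return 1024
-> return 4096

Final answer: 4096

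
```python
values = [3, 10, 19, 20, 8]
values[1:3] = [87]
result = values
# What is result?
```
Trace:
  values=[3, 10, 19, 20, 8]
  values=[3, 87, 20, 8]
  values=[3, 87, 20, 8], result=[3, 87, 20, 8]

Final answer: [3, 87, 20, 8]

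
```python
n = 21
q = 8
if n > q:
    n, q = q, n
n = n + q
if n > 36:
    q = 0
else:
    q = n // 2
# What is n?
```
Trace:
  n=21
  n=21, q=8
  n=8, q=21
  n=29, q=21
  n=29, q=14

Final answer: 29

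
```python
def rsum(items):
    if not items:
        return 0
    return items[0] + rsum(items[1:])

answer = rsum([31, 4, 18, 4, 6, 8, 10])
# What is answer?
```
Call trace:
rsum(items=[31, 4, 18, 4, 6, 8, 10])
  rsum(items=[4, 18, 4, 6, 8, 10])
    rsum(items=[18, 4, 6, 8, 10])
      rsum(items=[4, 6, 8, 10])
        rsum(items=[6, 8, 10])
          rsum(items=[8, 10])
            rsum(items=[10])
              rsum(items=[])
              -> return 0
            -> return 10
          -> return 18
        -> return 24
      -> return 28
    -> return 46
  -> return 50
-> return 81

Final answer: 81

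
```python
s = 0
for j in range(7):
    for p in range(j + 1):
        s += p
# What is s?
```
Trace:
  s=0
  s=0, j=0, p=0
  s=0, j=1, p=0
  s=1, j=1, p=1
  s=1, j=2, p=0
  s=2, j=2, p=1
  s=4, j=2, p=2
  s=4, j=3, p=0
  s=5, j=3, p=1
  s=7, j=3, p=2
  s=10, j=3, p=3
  s=10, j=4, p=0
  s=11, j=4, p=1
  s=13, j=4, p=2
  s=16, j=4, p=3
  s=20, j=4, p=4
  s=20, j=5, p=0
  s=21, j=5, p=1
  s=23, j=5, p=2
  s=26, j=5, p=3
  s=30, j=5, p=4
  s=35, j=5, p=5
  s=35, j=6, p=0
  s=36, j=6, p=1
  s=38, j=6, p=2
  s=41, j=6, p=3
  s=45, j=6, p=4
  s=50, j=6, p=5
  s=56, j=6, p=6

Final answer: 56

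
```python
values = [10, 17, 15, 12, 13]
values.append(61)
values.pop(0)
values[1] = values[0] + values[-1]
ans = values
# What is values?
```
Trace:
  values=[10, 17, 15, 12, 13]
  values=[10, 17, 15, 12, 13, 61]
  values=[17, 15, 12, 13, 61]
  values=[17, 78, 12, 13, 61]
  values=[17, 78, 12, 13, 61], ans=[17, 78, 12, 13, 61]

Final answer: [17, 78, 12, 13, 61]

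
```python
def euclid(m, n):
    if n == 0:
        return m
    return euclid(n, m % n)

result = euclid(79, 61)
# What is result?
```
Call trace:
euclid(m=79, n=61)
  euclid(m=61, n=18)
    euclid(m=18, n=7)
      euclid(m=7, n=4)
        euclid(m=4, n=3)
          euclid(m=3, n=1)
            euclid(m=1, n=0)
            -> return 1
          -> return 1
        -> return 1
      -> return 1
    -> return 1
  -> return 1
-> return 1

Final answer: 1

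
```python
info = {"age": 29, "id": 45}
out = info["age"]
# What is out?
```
Trace:
  info={'age': 29, 'id': 45}
  info={'age': 29, 'id': 45}, out=29

Final answer: 29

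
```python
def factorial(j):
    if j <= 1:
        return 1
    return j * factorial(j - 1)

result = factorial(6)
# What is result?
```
Call trace:
factorial(j=6)
  factorial(j=5)
    factorial(j=4)
      factorial(j=3)
        factorial(j=2)
          factorial(j=1)
          -> return 1
        -> return 2
      -> return 6
    -> return 24
  -> return 120
-> return 720

Final answer: 720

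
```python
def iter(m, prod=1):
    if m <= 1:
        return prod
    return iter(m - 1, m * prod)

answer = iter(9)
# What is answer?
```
Call trace:
iter(m=9, prod=1)
  iter(m=8, prod=9)
    iter(m=7, prod=72)
      iter(m=6, prod=504)
        iter(m=5, prod=3024)
          iter(m=4, prod=15120)
            iter(m=3, prod=60480)
              iter(m=2, prod=181440)
                iter(m=1, prod=362880)
                -> return 362880
              -> return 362880
            -> return 362880
          -> return 362880
        -> return 362880
      -> return 362880
    -> return 362880
  -> return 362880
-> return 362880

Final answer: 362880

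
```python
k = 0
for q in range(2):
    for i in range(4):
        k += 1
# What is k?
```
Trace:
  k=0
  k=1, q=0, i=0
  k=2, q=0, i=1
  k=3, q=0, i=2
  k=4, q=0, i=3
  k=5, q=1, i=0
  k=6, q=1, i=1
  k=7, q=1, i=2
  k=8, q=1, i=3

Final answer: 8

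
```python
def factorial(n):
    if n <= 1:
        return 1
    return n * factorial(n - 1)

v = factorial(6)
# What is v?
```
Call trace:
factorial(n=6)
  factorial(n=5)
    factorial(n=4)
      factorial(n=3)
        factorial(n=2)
          factorial(n=1)
          -> return 1
        -> return 2
      -> return 6
    -> return 24
  -> return 120
-> return 720

Final answer: 720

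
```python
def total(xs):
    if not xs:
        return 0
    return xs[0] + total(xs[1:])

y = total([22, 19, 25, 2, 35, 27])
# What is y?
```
Call trace:
total(xs=[22, 19, 25, 2, 35, 27])
  total(xs=[19, 25, 2, 35, 27])
    total(xs=[25, 2, 35, 27])
      total(xs=[2, 35, 27])
        total(xs=[35, 27])
          total(xs=[27])
            total(xs=[])
            -> return 0
          -> return 27
        -> return 62
      -> return 64
    -> return 89
  -> return 108
-> return 130

Final answer: 130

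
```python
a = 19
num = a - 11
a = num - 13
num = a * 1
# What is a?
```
Trace:
  a=19
  a=19, num=8
  a=-5, num=8
  a=-5, num=-5

Final answer: -5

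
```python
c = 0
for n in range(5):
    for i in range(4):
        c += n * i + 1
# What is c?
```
Trace:
  c=0
  c=1, n=0, i=0
  c=2, n=0, i=1
  c=3, n=0, i=2
  c=4, n=0, i=3
  c=5, n=1, i=0
  c=7, n=1, i=1
  c=10, n=1, i=2
  c=14, n=1, i=3
  c=15, n=2, i=0
  c=18, n=2, i=1
  c=23, n=2, i=2
  c=30, n=2, i=3
  c=31, n=3, i=0
  c=35, n=3, i=1
  c=42, n=3, i=2
  c=52, n=3, i=3
  c=53, n=4, i=0
  c=58, n=4, i=1
  c=67, n=4, i=2
  c=80, n=4, i=3

Final answer: 80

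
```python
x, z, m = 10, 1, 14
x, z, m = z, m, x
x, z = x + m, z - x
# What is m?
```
Trace:
  x=10, z=1, m=14
  x=1, z=14, m=10
  x=11, z=13, m=10

Final answer: 10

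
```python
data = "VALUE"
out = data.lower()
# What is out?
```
Trace:
  data='VALUE'
  data='VALUE', out='value'

Final answer: 'value'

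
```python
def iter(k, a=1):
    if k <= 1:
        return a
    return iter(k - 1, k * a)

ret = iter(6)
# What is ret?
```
Call trace:
iter(k=6, a=1)
  iter(k=5, a=6)
    iter(k=4, a=30)
      iter(k=3, a=120)
        iter(k=2, a=360)
          iter(k=1, a=720)
          -> return 720
        -> return 720
      -> return 720
    -> return 720
  -> return 720
-> return 720

Final answer: 720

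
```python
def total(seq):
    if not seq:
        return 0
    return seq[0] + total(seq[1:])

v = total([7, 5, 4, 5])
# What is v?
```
Call trace:
total(seq=[7, 5, 4, 5])
  total(seq=[5, 4, 5])
    total(seq=[4, 5])
      total(seq=[5])
        total(seq=[])
        -> return 0
      -> return 5
    -> return 9
  -> return 14
-> return 21

Final answer: 21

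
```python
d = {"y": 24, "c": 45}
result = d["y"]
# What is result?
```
Trace:
  d={'y': 24, 'c': 45}
  d={'y': 24, 'c': 45}, result=24

Final answer: 24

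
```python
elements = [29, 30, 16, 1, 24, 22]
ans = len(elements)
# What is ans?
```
Trace:
  elements=[29, 30, 16, 1, 24, 22]
  elements=[29, 30, 16, 1, 24, 22], ans=6

Final answer: 6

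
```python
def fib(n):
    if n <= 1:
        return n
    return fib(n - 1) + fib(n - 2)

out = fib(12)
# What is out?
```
Call trace (a repeated sub-call is expanded the first time; later identical calls just restate its return value):
fib(n=12)
  fib(n=11)
    fib(n=10)
      fib(n=9)
        fib(n=8)
          fib(n=7)
            fib(n=6)
              fib(n=5)
                fib(n=4)
                  fib(n=3)
                    fib(n=2)
                      fib(n=1)
                      -> return 1
                      fib(n=0)
                      -> return 0
                    -> return 1
                    fib(n=1)
                    -> return 1
                  -> return 2
                  fib(n=2) -> return 1  (same call as traced above)
                -> return 3
                fib(n=3) -> return 2  (same call as traced above)
              -> return 5
              fib(n=4) -> return 3  (same call as traced above)
            -> return 8
            fib(n=5) -> return 5  (same call as traced above)
          -> return 13
          fib(n=6) -> return 8  (same call as traced above)
        -> return 21
        fib(n=7) -> return 13  (same call as traced above)
      -> return 34
      fib(n=8) -> return 21  (same call as traced above)
    -> return 55
    fib(n=9) -> return 34  (same call as traced above)
  -> return 89
  fib(n=10) -> return 55  (same call as traced above)
-> return 144

Final answer: 144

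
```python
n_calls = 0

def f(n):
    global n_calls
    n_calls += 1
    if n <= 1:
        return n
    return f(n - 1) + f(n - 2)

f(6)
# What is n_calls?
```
Call trace (a repeated sub-call is expanded the first time; later identical calls just restate its return value):
f(n=6)
  f(n=5)
    f(n=4)
      f(n=3)
        f(n=2)
          f(n=1)
          -> return 1
          f(n=0)
          -> return 0
        -> return 1
        f(n=1)
        -> return 1
      -> return 2
      f(n=2) -> return 1  (same call as traced above)
    -> return 3
    f(n=3) -> return 2  (same call as traced above)
  -> return 5
  f(n=4) -> return 3  (same call as traced above)
-> return 8

n_calls is incremented once per call, so count the calls in each subtree. Let C(n) = number of calls made by f(n).
C(0) = C(1) = 1 (base case, no recursion); C(n) = 1 + C(n - 1) + C(n - 2) otherwise.
C(2) = 1 + C(1) + C(0) = 1 + 1 + 1 = 3
C(3) = 1 + C(2) + C(1) = 1 + 3 + 1 = 5
C(4) = 1 + C(3) + C(2) = 1 + 5 + 3 = 9
C(5) = 1 + C(4) + C(3) = 1 + 9 + 5 = 15
C(6) = 1 + C(5) + C(4) = 1 + 15 + 9 = 25
n_calls = C(6) = 25

Final answer: 25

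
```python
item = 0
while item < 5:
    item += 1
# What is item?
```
Trace:
  item=0
  item=1
  item=2
  item=3
  item=4
  item=5

Final answer: 5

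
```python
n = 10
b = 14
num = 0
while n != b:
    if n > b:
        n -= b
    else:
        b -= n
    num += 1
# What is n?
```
Trace:
  n=10
  n=10, b=14
  n=10, b=14, num=0
  n=10, b=4, num=1
  n=6, b=4, num=2
  n=2, b=4, num=3
  n=2, b=2, num=4

Final answer: 2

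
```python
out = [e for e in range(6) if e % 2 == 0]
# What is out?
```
Trace:
  e=0
  e=1
  e=2
  e=3
  e=4
  e=5
  out=[0, 2, 4]

Final answer: [0, 2, 4]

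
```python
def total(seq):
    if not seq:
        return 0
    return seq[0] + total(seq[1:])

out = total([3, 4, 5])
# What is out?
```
Call trace:
total(seq=[3, 4, 5])
  total(seq=[4, 5])
    total(seq=[5])
      total(seq=[])
      -> return 0
    -> return 5
  -> return 9
-> return 12

Final answer: 12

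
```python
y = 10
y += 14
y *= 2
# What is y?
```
Trace:
  y=10
  y=24
  y=48

Final answer: 48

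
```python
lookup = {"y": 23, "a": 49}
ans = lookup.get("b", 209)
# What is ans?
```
Trace:
  lookup={'y': 23, 'a': 49}
  lookup={'y': 23, 'a': 49}, ans=209

Final answer: 209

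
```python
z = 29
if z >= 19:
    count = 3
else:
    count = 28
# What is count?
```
Trace:
  z=29
  z=29, count=3

Final answer: 3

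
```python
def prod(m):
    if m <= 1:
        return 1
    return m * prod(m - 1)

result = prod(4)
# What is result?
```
Call trace:
prod(m=4)
  prod(m=3)
    prod(m=2)
      prod(m=1)
      -> return 1
    -> return 2
  -> return 6
-> return 24

Final answer: 24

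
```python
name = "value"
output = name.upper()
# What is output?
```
Trace:
  name='value'
  name='value', output='VALUE'

Final answer: 'VALUE'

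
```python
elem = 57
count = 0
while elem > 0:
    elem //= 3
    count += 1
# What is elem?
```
Trace:
  elem=57
  elem=57, count=0
  elem=19, count=1
  elem=6, count=2
  elem=2, count=3
  elem=0, count=4

Final answer: 0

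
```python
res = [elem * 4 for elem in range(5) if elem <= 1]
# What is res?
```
Trace:
  elem=0
  elem=1
  elem=2
  elem=3
  elem=4
  res=[0, 4]

Final answer: [0, 4]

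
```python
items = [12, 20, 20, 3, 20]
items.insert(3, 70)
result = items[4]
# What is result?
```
Trace:
  items=[12, 20, 20, 3, 20]
  items=[12, 20, 20, 70, 3, 20]
  items=[12, 20, 20, 70, 3, 20], result=3

Final answer: 3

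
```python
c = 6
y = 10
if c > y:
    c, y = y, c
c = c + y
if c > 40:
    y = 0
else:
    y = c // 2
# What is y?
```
Trace:
  c=6
  c=6, y=10
  c=6, y=10
  c=16, y=10
  c=16, y=8

Final answer: 8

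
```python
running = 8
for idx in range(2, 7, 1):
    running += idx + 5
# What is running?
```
Trace:
  running=8
  running=15, idx=2
  running=23, idx=3
  running=32, idx=4
  running=42, idx=5
  running=53, idx=6

Final answer: 53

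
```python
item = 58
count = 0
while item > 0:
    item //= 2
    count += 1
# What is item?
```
Trace:
  item=58
  item=58, count=0
  item=29, count=1
  item=14, count=2
  item=7, count=3
  item=3, count=4
  item=1, count=5
  item=0, count=6

Final answer: 0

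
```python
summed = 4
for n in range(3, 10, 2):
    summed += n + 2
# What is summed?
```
Trace:
  summed=4
  summed=9, n=3
  summed=16, n=5
  summed=25, n=7
  summed=36, n=9

Final answer: 36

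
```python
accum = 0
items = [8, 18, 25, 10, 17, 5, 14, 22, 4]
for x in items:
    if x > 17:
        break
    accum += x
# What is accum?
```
Trace:
  accum=0
  accum=8, x=8
  accum=8, x=18

Final answer: 8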